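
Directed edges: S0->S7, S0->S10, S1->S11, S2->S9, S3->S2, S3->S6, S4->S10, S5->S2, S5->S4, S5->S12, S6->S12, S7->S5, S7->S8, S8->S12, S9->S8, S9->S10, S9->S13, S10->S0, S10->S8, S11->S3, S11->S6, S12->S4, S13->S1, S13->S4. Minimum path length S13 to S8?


BFS layer-by-layer from S13:
  dist 0: {S13}
  dist 1: {S1, S4}
  dist 2: {S10, S11}
  dist 3: {S0, S3, S6, S8}
  -> S8 reached at distance 3
Shortest path length = 3

3


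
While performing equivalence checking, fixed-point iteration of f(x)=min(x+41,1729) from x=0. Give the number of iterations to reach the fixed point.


Step 1: x=0, cap=1729, increment=41
Step 2: x grows by 41 each step until capped at 1729; fixed point is x=1729
Step 3: iterations = ceil(1729/41) = 43

43


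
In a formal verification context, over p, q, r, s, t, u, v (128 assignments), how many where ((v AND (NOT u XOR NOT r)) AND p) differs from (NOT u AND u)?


F1 = ((v AND (NOT u XOR NOT r)) AND p)
F2 = (NOT u AND u)
Evaluate both on each of 128 rows (bits = p,q,r,s,t,u,v):
  row 0 [0000000]: F1=0 F2=0 -> 0
  row 1 [0000001]: F1=0 F2=0 -> 0
  row 2 [0000010]: F1=0 F2=0 -> 0
  row 3 [0000011]: F1=0 F2=0 -> 0
  row 4 [0000100]: F1=0 F2=0 -> 0
  (every remaining row is evaluated the same way; all 128 results are listed next)
Full result column, 8 rows per line (p,q,r,s fixed per line; t,u,v runs 000..111 left to right):
  rows 0-7 [p,q,r,s=0000]: 00000000  (ones: 0)
  rows 8-15 [p,q,r,s=0001]: 00000000  (ones: 0)
  rows 16-23 [p,q,r,s=0010]: 00000000  (ones: 0)
  rows 24-31 [p,q,r,s=0011]: 00000000  (ones: 0)
  rows 32-39 [p,q,r,s=0100]: 00000000  (ones: 0)
  rows 40-47 [p,q,r,s=0101]: 00000000  (ones: 0)
  rows 48-55 [p,q,r,s=0110]: 00000000  (ones: 0)
  rows 56-63 [p,q,r,s=0111]: 00000000  (ones: 0)
  rows 64-71 [p,q,r,s=1000]: 00010001  (ones: 2)
  rows 72-79 [p,q,r,s=1001]: 00010001  (ones: 2)
  rows 80-87 [p,q,r,s=1010]: 01000100  (ones: 2)
  rows 88-95 [p,q,r,s=1011]: 01000100  (ones: 2)
  rows 96-103 [p,q,r,s=1100]: 00010001  (ones: 2)
  rows 104-111 [p,q,r,s=1101]: 00010001  (ones: 2)
  rows 112-119 [p,q,r,s=1110]: 01000100  (ones: 2)
  rows 120-127 [p,q,r,s=1111]: 01000100  (ones: 2)
Disagreements = 0+0+0+0+0+0+0+0+2+2+2+2+2+2+2+2 = 16

16


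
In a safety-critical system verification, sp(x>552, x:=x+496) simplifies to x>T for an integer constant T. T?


Formula: sp(P, x:=E) = exists old_x. (x = E[old_x/x]) AND P[old_x/x] (old_x is the value of x before the assignment; eliminate old_x by solving x = E[old_x/x] for old_x)
Step 1: Precondition P: x>552, i.e. old_x > 552
Step 2: Assignment gives x = old_x + 496, so old_x = x - 496
Step 3: Substitute into P: x - 496 > 552
Step 4: Simplify: x > 552+496 = 1048

1048


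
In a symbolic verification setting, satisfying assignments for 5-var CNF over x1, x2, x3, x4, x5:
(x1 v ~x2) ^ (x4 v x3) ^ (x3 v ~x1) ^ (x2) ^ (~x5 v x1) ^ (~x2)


CNF with 6 clauses over 5 vars (32 assignments).
An assignment satisfies CNF iff every clause has >=1 true literal.
Check each row (bits = x1,x2,x3,x4,x5; clause T/F shown):
  row 0 [00000]: clauses=TFTFTT -> 0
  row 1 [00001]: clauses=TFTFFT -> 0
  row 2 [00010]: clauses=TTTFTT -> 0
  row 3 [00011]: clauses=TTTFFT -> 0
  row 4 [00100]: clauses=TTTFTT -> 0
  row 5 [00101]: clauses=TTTFFT -> 0
  row 6 [00110]: clauses=TTTFTT -> 0
  row 7 [00111]: clauses=TTTFFT -> 0
  row 8 [01000]: clauses=FFTTTF -> 0
  row 9 [01001]: clauses=FFTTFF -> 0
  row 10 [01010]: clauses=FTTTTF -> 0
  row 11 [01011]: clauses=FTTTFF -> 0
  row 12 [01100]: clauses=FTTTTF -> 0
  row 13 [01101]: clauses=FTTTFF -> 0
  row 14 [01110]: clauses=FTTTTF -> 0
  row 15 [01111]: clauses=FTTTFF -> 0
  row 16 [10000]: clauses=TFFFTT -> 0
  row 17 [10001]: clauses=TFFFTT -> 0
  row 18 [10010]: clauses=TTFFTT -> 0
  row 19 [10011]: clauses=TTFFTT -> 0
  row 20 [10100]: clauses=TTTFTT -> 0
  row 21 [10101]: clauses=TTTFTT -> 0
  row 22 [10110]: clauses=TTTFTT -> 0
  row 23 [10111]: clauses=TTTFTT -> 0
  row 24 [11000]: clauses=TFFTTF -> 0
  row 25 [11001]: clauses=TFFTTF -> 0
  row 26 [11010]: clauses=TTFTTF -> 0
  row 27 [11011]: clauses=TTFTTF -> 0
  row 28 [11100]: clauses=TTTTTF -> 0
  row 29 [11101]: clauses=TTTTTF -> 0
  row 30 [11110]: clauses=TTTTTF -> 0
  row 31 [11111]: clauses=TTTTTF -> 0
Full result column, 8 rows per line (x1,x2 fixed per line; x3,x4,x5 runs 000..111 left to right):
  rows 0-7 [x1,x2=00]: 00000000  (ones: 0)
  rows 8-15 [x1,x2=01]: 00000000  (ones: 0)
  rows 16-23 [x1,x2=10]: 00000000  (ones: 0)
  rows 24-31 [x1,x2=11]: 00000000  (ones: 0)
Satisfying assignments = 0+0+0+0 = 0

0


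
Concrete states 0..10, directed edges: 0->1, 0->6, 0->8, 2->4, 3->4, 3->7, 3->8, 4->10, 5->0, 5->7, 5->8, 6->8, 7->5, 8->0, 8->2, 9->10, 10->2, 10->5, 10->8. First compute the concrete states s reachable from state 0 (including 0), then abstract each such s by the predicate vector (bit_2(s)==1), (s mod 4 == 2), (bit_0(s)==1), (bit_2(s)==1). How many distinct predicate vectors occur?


BFS from 0:
Concrete reachable: {0, 1, 2, 4, 5, 6, 7, 8, 10}
Abstract via predicates (bit_2(s)==1), (s mod 4 == 2), (bit_0(s)==1), (bit_2(s)==1):
  (0,0,0,0) <- {0, 8}
  (0,0,1,0) <- {1}
  (0,1,0,0) <- {2, 10}
  (1,0,0,1) <- {4}
  (1,0,1,1) <- {5, 7}
  (1,1,0,1) <- {6}
Distinct abstract states = 6

6


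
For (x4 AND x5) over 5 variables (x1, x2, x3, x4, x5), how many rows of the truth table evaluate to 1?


Formula: (x4 AND x5) over 5 vars (32 rows)
Evaluate each row (x1, x2, x3, x4, x5 as bits, MSB first):
  row 0 [00000]: (0 AND 0) -> 0
  row 1 [00001]: (0 AND 1) -> 0
  row 2 [00010]: (1 AND 0) -> 0
  row 3 [00011]: (1 AND 1) -> 1
  row 4 [00100]: (0 AND 0) -> 0
  row 5 [00101]: (0 AND 1) -> 0
  row 6 [00110]: (1 AND 0) -> 0
  row 7 [00111]: (1 AND 1) -> 1
  row 8 [01000]: (0 AND 0) -> 0
  row 9 [01001]: (0 AND 1) -> 0
  row 10 [01010]: (1 AND 0) -> 0
  row 11 [01011]: (1 AND 1) -> 1
  row 12 [01100]: (0 AND 0) -> 0
  row 13 [01101]: (0 AND 1) -> 0
  row 14 [01110]: (1 AND 0) -> 0
  row 15 [01111]: (1 AND 1) -> 1
  row 16 [10000]: (0 AND 0) -> 0
  row 17 [10001]: (0 AND 1) -> 0
  row 18 [10010]: (1 AND 0) -> 0
  row 19 [10011]: (1 AND 1) -> 1
  row 20 [10100]: (0 AND 0) -> 0
  row 21 [10101]: (0 AND 1) -> 0
  row 22 [10110]: (1 AND 0) -> 0
  row 23 [10111]: (1 AND 1) -> 1
  row 24 [11000]: (0 AND 0) -> 0
  row 25 [11001]: (0 AND 1) -> 0
  row 26 [11010]: (1 AND 0) -> 0
  row 27 [11011]: (1 AND 1) -> 1
  row 28 [11100]: (0 AND 0) -> 0
  row 29 [11101]: (0 AND 1) -> 0
  row 30 [11110]: (1 AND 0) -> 0
  row 31 [11111]: (1 AND 1) -> 1
Full result column, 8 rows per line (x1,x2 fixed per line; x3,x4,x5 runs 000..111 left to right):
  rows 0-7 [x1,x2=00]: 00010001  (ones: 2)
  rows 8-15 [x1,x2=01]: 00010001  (ones: 2)
  rows 16-23 [x1,x2=10]: 00010001  (ones: 2)
  rows 24-31 [x1,x2=11]: 00010001  (ones: 2)
Count of 1-rows = 2+2+2+2 = 8

8


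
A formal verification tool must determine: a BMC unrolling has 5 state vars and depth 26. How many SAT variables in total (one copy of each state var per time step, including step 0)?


BMC unrolls to depth k, creating one copy of each state var for steps 0..k.
Step count = 26 + 1 = 27 (steps 0 through 26)
Vars per step = 5
Total = 5 * 27 = 135

135


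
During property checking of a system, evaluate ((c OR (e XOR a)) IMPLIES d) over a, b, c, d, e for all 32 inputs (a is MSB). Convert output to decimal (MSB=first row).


Formula: ((c OR (e XOR a)) IMPLIES d) over a, b, c, d, e (32 rows)
Evaluate each row (bits = a,b,c,d,e, MSB first):
  row 0 [00000]: ((0 OR (0 XOR 0)) IMPLIES 0) -> 1
  row 1 [00001]: ((0 OR (1 XOR 0)) IMPLIES 0) -> 0
  row 2 [00010]: ((0 OR (0 XOR 0)) IMPLIES 1) -> 1
  row 3 [00011]: ((0 OR (1 XOR 0)) IMPLIES 1) -> 1
  row 4 [00100]: ((1 OR (0 XOR 0)) IMPLIES 0) -> 0
  row 5 [00101]: ((1 OR (1 XOR 0)) IMPLIES 0) -> 0
  row 6 [00110]: ((1 OR (0 XOR 0)) IMPLIES 1) -> 1
  row 7 [00111]: ((1 OR (1 XOR 0)) IMPLIES 1) -> 1
  row 8 [01000]: ((0 OR (0 XOR 0)) IMPLIES 0) -> 1
  row 9 [01001]: ((0 OR (1 XOR 0)) IMPLIES 0) -> 0
  row 10 [01010]: ((0 OR (0 XOR 0)) IMPLIES 1) -> 1
  row 11 [01011]: ((0 OR (1 XOR 0)) IMPLIES 1) -> 1
  row 12 [01100]: ((1 OR (0 XOR 0)) IMPLIES 0) -> 0
  row 13 [01101]: ((1 OR (1 XOR 0)) IMPLIES 0) -> 0
  row 14 [01110]: ((1 OR (0 XOR 0)) IMPLIES 1) -> 1
  row 15 [01111]: ((1 OR (1 XOR 0)) IMPLIES 1) -> 1
  row 16 [10000]: ((0 OR (0 XOR 1)) IMPLIES 0) -> 0
  row 17 [10001]: ((0 OR (1 XOR 1)) IMPLIES 0) -> 1
  row 18 [10010]: ((0 OR (0 XOR 1)) IMPLIES 1) -> 1
  row 19 [10011]: ((0 OR (1 XOR 1)) IMPLIES 1) -> 1
  row 20 [10100]: ((1 OR (0 XOR 1)) IMPLIES 0) -> 0
  row 21 [10101]: ((1 OR (1 XOR 1)) IMPLIES 0) -> 0
  row 22 [10110]: ((1 OR (0 XOR 1)) IMPLIES 1) -> 1
  row 23 [10111]: ((1 OR (1 XOR 1)) IMPLIES 1) -> 1
  row 24 [11000]: ((0 OR (0 XOR 1)) IMPLIES 0) -> 0
  row 25 [11001]: ((0 OR (1 XOR 1)) IMPLIES 0) -> 1
  row 26 [11010]: ((0 OR (0 XOR 1)) IMPLIES 1) -> 1
  row 27 [11011]: ((0 OR (1 XOR 1)) IMPLIES 1) -> 1
  row 28 [11100]: ((1 OR (0 XOR 1)) IMPLIES 0) -> 0
  row 29 [11101]: ((1 OR (1 XOR 1)) IMPLIES 0) -> 0
  row 30 [11110]: ((1 OR (0 XOR 1)) IMPLIES 1) -> 1
  row 31 [11111]: ((1 OR (1 XOR 1)) IMPLIES 1) -> 1
Full result column, 4 rows per line (a,b,c fixed per line; d,e runs 00..11 left to right):
  rows 0-3 [a,b,c=000]: 1011  = hex B
  rows 4-7 [a,b,c=001]: 0011  = hex 3
  rows 8-11 [a,b,c=010]: 1011  = hex B
  rows 12-15 [a,b,c=011]: 0011  = hex 3
  rows 16-19 [a,b,c=100]: 0111  = hex 7
  rows 20-23 [a,b,c=101]: 0011  = hex 3
  rows 24-27 [a,b,c=110]: 0111  = hex 7
  rows 28-31 [a,b,c=111]: 0011  = hex 3
Output column (row 0 .. row 31) = 10110011101100110111001101110011
Output column grouped in 4s = 1011 0011 1011 0011 0111 0011 0111 0011 = 0xB3B37373
Convert to decimal digit by digit (value = value*16 + digit):
  B -> 11
  11*16 + 3 = 179
  179*16 + 11 (B) = 2875
  2875*16 + 3 = 46003
  46003*16 + 7 = 736055
  736055*16 + 3 = 11776883
  11776883*16 + 7 = 188430135
  188430135*16 + 3 = 3014882163
Decimal = 3014882163

3014882163


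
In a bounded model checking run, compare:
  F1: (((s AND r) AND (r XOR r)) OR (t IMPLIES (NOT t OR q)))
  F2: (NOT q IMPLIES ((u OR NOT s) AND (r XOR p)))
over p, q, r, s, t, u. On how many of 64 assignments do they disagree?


F1 = (((s AND r) AND (r XOR r)) OR (t IMPLIES (NOT t OR q)))
F2 = (NOT q IMPLIES ((u OR NOT s) AND (r XOR p)))
Evaluate both on each of 64 rows (bits = p,q,r,s,t,u):
  row 0 [000000]: F1=1 F2=0 (differ) -> 1
  row 1 [000001]: F1=1 F2=0 (differ) -> 1
  row 2 [000010]: F1=0 F2=0 -> 0
  row 3 [000011]: F1=0 F2=0 -> 0
  row 4 [000100]: F1=1 F2=0 (differ) -> 1
  (every remaining row is evaluated the same way; all 64 results are listed next)
Full result column, 8 rows per line (p,q,r fixed per line; s,t,u runs 000..111 left to right):
  rows 0-7 [p,q,r=000]: 11001100  (ones: 4)
  rows 8-15 [p,q,r=001]: 00111001  (ones: 4)
  rows 16-23 [p,q,r=010]: 00000000  (ones: 0)
  rows 24-31 [p,q,r=011]: 00000000  (ones: 0)
  rows 32-39 [p,q,r=100]: 00111001  (ones: 4)
  rows 40-47 [p,q,r=101]: 11001100  (ones: 4)
  rows 48-55 [p,q,r=110]: 00000000  (ones: 0)
  rows 56-63 [p,q,r=111]: 00000000  (ones: 0)
Disagreements = 4+4+0+0+4+4+0+0 = 16

16


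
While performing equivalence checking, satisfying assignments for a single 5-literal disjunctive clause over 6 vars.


Step 1: Total=2^6=64
Step 2: Unsat when all 5 false: 2^1=2
Step 3: Sat=64-2=62

62


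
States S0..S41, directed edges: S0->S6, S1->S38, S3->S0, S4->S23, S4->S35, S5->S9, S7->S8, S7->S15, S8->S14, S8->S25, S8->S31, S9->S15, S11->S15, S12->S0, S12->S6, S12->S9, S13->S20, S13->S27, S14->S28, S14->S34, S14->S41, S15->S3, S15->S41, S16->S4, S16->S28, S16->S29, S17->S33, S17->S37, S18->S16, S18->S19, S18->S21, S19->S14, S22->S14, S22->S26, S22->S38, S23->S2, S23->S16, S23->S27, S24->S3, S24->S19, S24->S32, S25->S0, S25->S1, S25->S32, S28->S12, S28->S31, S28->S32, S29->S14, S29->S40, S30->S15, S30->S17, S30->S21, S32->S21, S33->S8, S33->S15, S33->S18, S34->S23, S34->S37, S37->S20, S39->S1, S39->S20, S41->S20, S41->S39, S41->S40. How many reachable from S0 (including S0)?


BFS from S0:
  layer 0: {S0}
  layer 1: {S6}
Reachable set: {S0, S6}
Count = 2

2


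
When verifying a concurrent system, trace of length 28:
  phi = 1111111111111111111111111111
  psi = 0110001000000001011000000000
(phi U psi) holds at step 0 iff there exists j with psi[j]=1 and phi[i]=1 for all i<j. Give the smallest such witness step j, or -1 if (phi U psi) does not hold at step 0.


(phi U psi) at 0: need smallest j with psi[j]=1 and phi[i]=1 for all i in [0,j).
Scan from step 0:
  step 0: phi=1, psi=0 -> continue
  step 1: psi=1 and phi held for [0,1) -> witness found
Witness step = 1

1


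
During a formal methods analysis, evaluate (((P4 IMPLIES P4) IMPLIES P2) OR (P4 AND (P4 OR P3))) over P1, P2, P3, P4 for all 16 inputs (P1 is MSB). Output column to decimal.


Formula: (((P4 IMPLIES P4) IMPLIES P2) OR (P4 AND (P4 OR P3))) over P1, P2, P3, P4 (16 rows)
Evaluate each row (bits = P1,P2,P3,P4, MSB first):
  row 0 [0000]: (((0 IMPLIES 0) IMPLIES 0) OR (0 AND (0 OR 0))) -> 0
  row 1 [0001]: (((1 IMPLIES 1) IMPLIES 0) OR (1 AND (1 OR 0))) -> 1
  row 2 [0010]: (((0 IMPLIES 0) IMPLIES 0) OR (0 AND (0 OR 1))) -> 0
  row 3 [0011]: (((1 IMPLIES 1) IMPLIES 0) OR (1 AND (1 OR 1))) -> 1
  row 4 [0100]: (((0 IMPLIES 0) IMPLIES 1) OR (0 AND (0 OR 0))) -> 1
  row 5 [0101]: (((1 IMPLIES 1) IMPLIES 1) OR (1 AND (1 OR 0))) -> 1
  row 6 [0110]: (((0 IMPLIES 0) IMPLIES 1) OR (0 AND (0 OR 1))) -> 1
  row 7 [0111]: (((1 IMPLIES 1) IMPLIES 1) OR (1 AND (1 OR 1))) -> 1
  row 8 [1000]: (((0 IMPLIES 0) IMPLIES 0) OR (0 AND (0 OR 0))) -> 0
  row 9 [1001]: (((1 IMPLIES 1) IMPLIES 0) OR (1 AND (1 OR 0))) -> 1
  row 10 [1010]: (((0 IMPLIES 0) IMPLIES 0) OR (0 AND (0 OR 1))) -> 0
  row 11 [1011]: (((1 IMPLIES 1) IMPLIES 0) OR (1 AND (1 OR 1))) -> 1
  row 12 [1100]: (((0 IMPLIES 0) IMPLIES 1) OR (0 AND (0 OR 0))) -> 1
  row 13 [1101]: (((1 IMPLIES 1) IMPLIES 1) OR (1 AND (1 OR 0))) -> 1
  row 14 [1110]: (((0 IMPLIES 0) IMPLIES 1) OR (0 AND (0 OR 1))) -> 1
  row 15 [1111]: (((1 IMPLIES 1) IMPLIES 1) OR (1 AND (1 OR 1))) -> 1
Full result column, 4 rows per line (P1,P2 fixed per line; P3,P4 runs 00..11 left to right):
  rows 0-3 [P1,P2=00]: 0101  = hex 5
  rows 4-7 [P1,P2=01]: 1111  = hex F
  rows 8-11 [P1,P2=10]: 0101  = hex 5
  rows 12-15 [P1,P2=11]: 1111  = hex F
Output column (row 0 .. row 15) = 0101111101011111
Output column grouped in 4s = 0101 1111 0101 1111 = 0x5F5F
Convert to decimal digit by digit (value = value*16 + digit):
  5 -> 5
  5*16 + 15 (F) = 95
  95*16 + 5 = 1525
  1525*16 + 15 (F) = 24415
Decimal = 24415

24415


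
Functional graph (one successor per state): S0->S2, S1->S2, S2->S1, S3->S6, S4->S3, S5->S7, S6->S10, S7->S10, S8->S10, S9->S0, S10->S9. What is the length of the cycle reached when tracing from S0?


Trace from S0 until a state repeats:
  S0 -> S2 -> S1 -> S2
S2 first seen at step 1, revisited at step 3.
Cycle length = 3 - 1 = 2

2


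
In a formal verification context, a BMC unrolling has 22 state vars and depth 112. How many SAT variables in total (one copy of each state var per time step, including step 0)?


BMC unrolls to depth k, creating one copy of each state var for steps 0..k.
Step count = 112 + 1 = 113 (steps 0 through 112)
Vars per step = 22
Total = 22 * 113 = 2486

2486


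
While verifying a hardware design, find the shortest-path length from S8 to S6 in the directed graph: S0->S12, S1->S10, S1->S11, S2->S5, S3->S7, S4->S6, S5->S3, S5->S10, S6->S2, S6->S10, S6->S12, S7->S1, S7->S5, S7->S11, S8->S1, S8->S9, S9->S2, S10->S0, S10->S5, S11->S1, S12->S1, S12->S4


BFS layer-by-layer from S8:
  dist 0: {S8}
  dist 1: {S1, S9}
  dist 2: {S2, S10, S11}
  dist 3: {S0, S5}
  dist 4: {S3, S12}
  dist 5: {S4, S7}
  dist 6: {S6}
  -> S6 reached at distance 6
Shortest path length = 6

6


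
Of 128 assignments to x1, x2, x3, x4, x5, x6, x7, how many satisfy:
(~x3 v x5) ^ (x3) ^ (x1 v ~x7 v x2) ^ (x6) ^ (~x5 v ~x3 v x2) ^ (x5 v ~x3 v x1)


CNF with 6 clauses over 7 vars (128 assignments).
An assignment satisfies CNF iff every clause has >=1 true literal.
Check each row (bits = x1,x2,x3,x4,x5,x6,x7; clause T/F shown):
  row 0 [0000000]: clauses=TFTFTT -> 0
  row 1 [0000001]: clauses=TFFFTT -> 0
  row 2 [0000010]: clauses=TFTTTT -> 0
  row 3 [0000011]: clauses=TFFTTT -> 0
  row 4 [0000100]: clauses=TFTFTT -> 0
  (every remaining row is evaluated the same way; all 128 results are listed next)
Full result column, 8 rows per line (x1,x2,x3,x4 fixed per line; x5,x6,x7 runs 000..111 left to right):
  rows 0-7 [x1,x2,x3,x4=0000]: 00000000  (ones: 0)
  rows 8-15 [x1,x2,x3,x4=0001]: 00000000  (ones: 0)
  rows 16-23 [x1,x2,x3,x4=0010]: 00000000  (ones: 0)
  rows 24-31 [x1,x2,x3,x4=0011]: 00000000  (ones: 0)
  rows 32-39 [x1,x2,x3,x4=0100]: 00000000  (ones: 0)
  rows 40-47 [x1,x2,x3,x4=0101]: 00000000  (ones: 0)
  rows 48-55 [x1,x2,x3,x4=0110]: 00000011  (ones: 2)
  rows 56-63 [x1,x2,x3,x4=0111]: 00000011  (ones: 2)
  rows 64-71 [x1,x2,x3,x4=1000]: 00000000  (ones: 0)
  rows 72-79 [x1,x2,x3,x4=1001]: 00000000  (ones: 0)
  rows 80-87 [x1,x2,x3,x4=1010]: 00000000  (ones: 0)
  rows 88-95 [x1,x2,x3,x4=1011]: 00000000  (ones: 0)
  rows 96-103 [x1,x2,x3,x4=1100]: 00000000  (ones: 0)
  rows 104-111 [x1,x2,x3,x4=1101]: 00000000  (ones: 0)
  rows 112-119 [x1,x2,x3,x4=1110]: 00000011  (ones: 2)
  rows 120-127 [x1,x2,x3,x4=1111]: 00000011  (ones: 2)
Satisfying assignments = 0+0+0+0+0+0+2+2+0+0+0+0+0+0+2+2 = 8

8


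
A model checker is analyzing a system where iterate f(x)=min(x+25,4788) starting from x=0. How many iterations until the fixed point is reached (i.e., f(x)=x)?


Step 1: x=0, cap=4788, increment=25
Step 2: x grows by 25 each step until capped at 4788; fixed point is x=4788
Step 3: iterations = ceil(4788/25) = 192

192


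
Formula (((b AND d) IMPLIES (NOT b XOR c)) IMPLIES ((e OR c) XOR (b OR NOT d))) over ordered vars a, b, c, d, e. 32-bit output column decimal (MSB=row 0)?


Formula: (((b AND d) IMPLIES (NOT b XOR c)) IMPLIES ((e OR c) XOR (b OR NOT d))) over a, b, c, d, e (32 rows)
Evaluate each row (bits = a,b,c,d,e, MSB first):
  row 0 [00000]: (((0 AND 0) IMPLIES (NOT 0 XOR 0)) IMPLIES ((0 OR 0) XOR (0 OR NOT 0))) -> 1
  row 1 [00001]: (((0 AND 0) IMPLIES (NOT 0 XOR 0)) IMPLIES ((1 OR 0) XOR (0 OR NOT 0))) -> 0
  row 2 [00010]: (((0 AND 1) IMPLIES (NOT 0 XOR 0)) IMPLIES ((0 OR 0) XOR (0 OR NOT 1))) -> 0
  row 3 [00011]: (((0 AND 1) IMPLIES (NOT 0 XOR 0)) IMPLIES ((1 OR 0) XOR (0 OR NOT 1))) -> 1
  row 4 [00100]: (((0 AND 0) IMPLIES (NOT 0 XOR 1)) IMPLIES ((0 OR 1) XOR (0 OR NOT 0))) -> 0
  row 5 [00101]: (((0 AND 0) IMPLIES (NOT 0 XOR 1)) IMPLIES ((1 OR 1) XOR (0 OR NOT 0))) -> 0
  row 6 [00110]: (((0 AND 1) IMPLIES (NOT 0 XOR 1)) IMPLIES ((0 OR 1) XOR (0 OR NOT 1))) -> 1
  row 7 [00111]: (((0 AND 1) IMPLIES (NOT 0 XOR 1)) IMPLIES ((1 OR 1) XOR (0 OR NOT 1))) -> 1
  row 8 [01000]: (((1 AND 0) IMPLIES (NOT 1 XOR 0)) IMPLIES ((0 OR 0) XOR (1 OR NOT 0))) -> 1
  row 9 [01001]: (((1 AND 0) IMPLIES (NOT 1 XOR 0)) IMPLIES ((1 OR 0) XOR (1 OR NOT 0))) -> 0
  row 10 [01010]: (((1 AND 1) IMPLIES (NOT 1 XOR 0)) IMPLIES ((0 OR 0) XOR (1 OR NOT 1))) -> 1
  row 11 [01011]: (((1 AND 1) IMPLIES (NOT 1 XOR 0)) IMPLIES ((1 OR 0) XOR (1 OR NOT 1))) -> 1
  row 12 [01100]: (((1 AND 0) IMPLIES (NOT 1 XOR 1)) IMPLIES ((0 OR 1) XOR (1 OR NOT 0))) -> 0
  row 13 [01101]: (((1 AND 0) IMPLIES (NOT 1 XOR 1)) IMPLIES ((1 OR 1) XOR (1 OR NOT 0))) -> 0
  row 14 [01110]: (((1 AND 1) IMPLIES (NOT 1 XOR 1)) IMPLIES ((0 OR 1) XOR (1 OR NOT 1))) -> 0
  row 15 [01111]: (((1 AND 1) IMPLIES (NOT 1 XOR 1)) IMPLIES ((1 OR 1) XOR (1 OR NOT 1))) -> 0
  row 16 [10000]: (((0 AND 0) IMPLIES (NOT 0 XOR 0)) IMPLIES ((0 OR 0) XOR (0 OR NOT 0))) -> 1
  row 17 [10001]: (((0 AND 0) IMPLIES (NOT 0 XOR 0)) IMPLIES ((1 OR 0) XOR (0 OR NOT 0))) -> 0
  row 18 [10010]: (((0 AND 1) IMPLIES (NOT 0 XOR 0)) IMPLIES ((0 OR 0) XOR (0 OR NOT 1))) -> 0
  row 19 [10011]: (((0 AND 1) IMPLIES (NOT 0 XOR 0)) IMPLIES ((1 OR 0) XOR (0 OR NOT 1))) -> 1
  row 20 [10100]: (((0 AND 0) IMPLIES (NOT 0 XOR 1)) IMPLIES ((0 OR 1) XOR (0 OR NOT 0))) -> 0
  row 21 [10101]: (((0 AND 0) IMPLIES (NOT 0 XOR 1)) IMPLIES ((1 OR 1) XOR (0 OR NOT 0))) -> 0
  row 22 [10110]: (((0 AND 1) IMPLIES (NOT 0 XOR 1)) IMPLIES ((0 OR 1) XOR (0 OR NOT 1))) -> 1
  row 23 [10111]: (((0 AND 1) IMPLIES (NOT 0 XOR 1)) IMPLIES ((1 OR 1) XOR (0 OR NOT 1))) -> 1
  row 24 [11000]: (((1 AND 0) IMPLIES (NOT 1 XOR 0)) IMPLIES ((0 OR 0) XOR (1 OR NOT 0))) -> 1
  row 25 [11001]: (((1 AND 0) IMPLIES (NOT 1 XOR 0)) IMPLIES ((1 OR 0) XOR (1 OR NOT 0))) -> 0
  row 26 [11010]: (((1 AND 1) IMPLIES (NOT 1 XOR 0)) IMPLIES ((0 OR 0) XOR (1 OR NOT 1))) -> 1
  row 27 [11011]: (((1 AND 1) IMPLIES (NOT 1 XOR 0)) IMPLIES ((1 OR 0) XOR (1 OR NOT 1))) -> 1
  row 28 [11100]: (((1 AND 0) IMPLIES (NOT 1 XOR 1)) IMPLIES ((0 OR 1) XOR (1 OR NOT 0))) -> 0
  row 29 [11101]: (((1 AND 0) IMPLIES (NOT 1 XOR 1)) IMPLIES ((1 OR 1) XOR (1 OR NOT 0))) -> 0
  row 30 [11110]: (((1 AND 1) IMPLIES (NOT 1 XOR 1)) IMPLIES ((0 OR 1) XOR (1 OR NOT 1))) -> 0
  row 31 [11111]: (((1 AND 1) IMPLIES (NOT 1 XOR 1)) IMPLIES ((1 OR 1) XOR (1 OR NOT 1))) -> 0
Full result column, 4 rows per line (a,b,c fixed per line; d,e runs 00..11 left to right):
  rows 0-3 [a,b,c=000]: 1001  = hex 9
  rows 4-7 [a,b,c=001]: 0011  = hex 3
  rows 8-11 [a,b,c=010]: 1011  = hex B
  rows 12-15 [a,b,c=011]: 0000  = hex 0
  rows 16-19 [a,b,c=100]: 1001  = hex 9
  rows 20-23 [a,b,c=101]: 0011  = hex 3
  rows 24-27 [a,b,c=110]: 1011  = hex B
  rows 28-31 [a,b,c=111]: 0000  = hex 0
Output column (row 0 .. row 31) = 10010011101100001001001110110000
Output column grouped in 4s = 1001 0011 1011 0000 1001 0011 1011 0000 = 0x93B093B0
Convert to decimal digit by digit (value = value*16 + digit):
  9 -> 9
  9*16 + 3 = 147
  147*16 + 11 (B) = 2363
  2363*16 + 0 = 37808
  37808*16 + 9 = 604937
  604937*16 + 3 = 9678995
  9678995*16 + 11 (B) = 154863931
  154863931*16 + 0 = 2477822896
Decimal = 2477822896

2477822896


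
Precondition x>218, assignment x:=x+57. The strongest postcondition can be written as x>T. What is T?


Formula: sp(P, x:=E) = exists old_x. (x = E[old_x/x]) AND P[old_x/x] (old_x is the value of x before the assignment; eliminate old_x by solving x = E[old_x/x] for old_x)
Step 1: Precondition P: x>218, i.e. old_x > 218
Step 2: Assignment gives x = old_x + 57, so old_x = x - 57
Step 3: Substitute into P: x - 57 > 218
Step 4: Simplify: x > 218+57 = 275

275


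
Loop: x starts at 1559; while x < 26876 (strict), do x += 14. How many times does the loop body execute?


Step 1: x goes from 1559 toward 26876 by 14; the body runs while x<26876, so iterations = ceil((bound-start)/step)
Step 2: Distance=25317
Step 3: ceil(25317/14)=1809

1809


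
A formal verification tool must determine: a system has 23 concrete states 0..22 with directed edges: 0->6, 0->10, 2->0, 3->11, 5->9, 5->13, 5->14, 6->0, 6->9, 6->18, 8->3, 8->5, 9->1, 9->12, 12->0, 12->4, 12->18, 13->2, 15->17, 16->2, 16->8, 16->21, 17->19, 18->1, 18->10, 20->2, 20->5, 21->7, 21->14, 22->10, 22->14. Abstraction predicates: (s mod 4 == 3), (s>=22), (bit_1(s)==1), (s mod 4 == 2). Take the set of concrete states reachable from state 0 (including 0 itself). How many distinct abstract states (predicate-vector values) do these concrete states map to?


BFS from 0:
Concrete reachable: {0, 1, 4, 6, 9, 10, 12, 18}
Abstract via predicates (s mod 4 == 3), (s>=22), (bit_1(s)==1), (s mod 4 == 2):
  (0,0,0,0) <- {0, 1, 4, 9, 12}
  (0,0,1,1) <- {6, 10, 18}
Distinct abstract states = 2

2


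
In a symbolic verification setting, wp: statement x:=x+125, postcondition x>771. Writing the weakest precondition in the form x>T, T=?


Formula: wp(x:=E, P) = P[E/x] (substitute E for x in postcondition)
Step 1: Postcondition: x>771
Step 2: Substitute x+125 for x: x+125>771
Step 3: Solve for x: x > 771-125 = 646

646


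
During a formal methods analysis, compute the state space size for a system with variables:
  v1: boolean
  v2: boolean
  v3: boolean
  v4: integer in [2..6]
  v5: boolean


State space = product of domain sizes of all variables.
Domain sizes:
  v1 (boolean): 2
  v2 (boolean): 2
  v3 (boolean): 2
  v4 (integer in [2..6]): 5
  v5 (boolean): 2
Product = 2 * 2 * 2 * 5 * 2 = 80

80


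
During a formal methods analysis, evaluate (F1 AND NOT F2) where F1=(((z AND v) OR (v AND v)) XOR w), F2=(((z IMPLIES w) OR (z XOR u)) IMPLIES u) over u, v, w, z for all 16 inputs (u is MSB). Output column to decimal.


F1 = (((z AND v) OR (v AND v)) XOR w)
F2 = (((z IMPLIES w) OR (z XOR u)) IMPLIES u)
Counterexample to F1=>F2 is where F1=1 and F2=0.
Evaluate each row (bits = u,v,w,z, MSB first):
  row 0 [0000]: F1=0 F2=0 -> F1&~F2 -> 0
  row 1 [0001]: F1=0 F2=0 -> F1&~F2 -> 0
  row 2 [0010]: F1=1 F2=0 -> F1&~F2 -> 1
  row 3 [0011]: F1=1 F2=0 -> F1&~F2 -> 1
  row 4 [0100]: F1=1 F2=0 -> F1&~F2 -> 1
  row 5 [0101]: F1=1 F2=0 -> F1&~F2 -> 1
  row 6 [0110]: F1=0 F2=0 -> F1&~F2 -> 0
  row 7 [0111]: F1=0 F2=0 -> F1&~F2 -> 0
  row 8 [1000]: F1=0 F2=1 -> F1&~F2 -> 0
  row 9 [1001]: F1=0 F2=1 -> F1&~F2 -> 0
  row 10 [1010]: F1=1 F2=1 -> F1&~F2 -> 0
  row 11 [1011]: F1=1 F2=1 -> F1&~F2 -> 0
  row 12 [1100]: F1=1 F2=1 -> F1&~F2 -> 0
  row 13 [1101]: F1=1 F2=1 -> F1&~F2 -> 0
  row 14 [1110]: F1=0 F2=1 -> F1&~F2 -> 0
  row 15 [1111]: F1=0 F2=1 -> F1&~F2 -> 0
Full result column, 4 rows per line (u,v fixed per line; w,z runs 00..11 left to right):
  rows 0-3 [u,v=00]: 0011  = hex 3
  rows 4-7 [u,v=01]: 1100  = hex C
  rows 8-11 [u,v=10]: 0000  = hex 0
  rows 12-15 [u,v=11]: 0000  = hex 0
Counterexample vector (row 0 .. row 15) = 0011110000000000
Output column grouped in 4s = 0011 1100 0000 0000 = 0x3C00
Convert to decimal digit by digit (value = value*16 + digit):
  3 -> 3
  3*16 + 12 (C) = 60
  60*16 + 0 = 960
  960*16 + 0 = 15360
Decimal = 15360

15360


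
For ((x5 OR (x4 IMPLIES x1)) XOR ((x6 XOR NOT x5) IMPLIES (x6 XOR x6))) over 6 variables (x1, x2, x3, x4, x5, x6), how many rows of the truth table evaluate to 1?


Formula: ((x5 OR (x4 IMPLIES x1)) XOR ((x6 XOR NOT x5) IMPLIES (x6 XOR x6))) over 6 vars (64 rows)
Evaluate each row (x1, x2, x3, x4, x5, x6 as bits, MSB first):
  row 0 [000000]: ((0 OR (0 IMPLIES 0)) XOR ((0 XOR NOT 0) IMPLIES (0 XOR 0))) -> 1
  row 1 [000001]: ((0 OR (0 IMPLIES 0)) XOR ((1 XOR NOT 0) IMPLIES (1 XOR 1))) -> 0
  row 2 [000010]: ((1 OR (0 IMPLIES 0)) XOR ((0 XOR NOT 1) IMPLIES (0 XOR 0))) -> 0
  row 3 [000011]: ((1 OR (0 IMPLIES 0)) XOR ((1 XOR NOT 1) IMPLIES (1 XOR 1))) -> 1
  row 4 [000100]: ((0 OR (1 IMPLIES 0)) XOR ((0 XOR NOT 0) IMPLIES (0 XOR 0))) -> 0
  (every remaining row is evaluated the same way; all 64 results are listed next)
Full result column, 8 rows per line (x1,x2,x3 fixed per line; x4,x5,x6 runs 000..111 left to right):
  rows 0-7 [x1,x2,x3=000]: 10010101  (ones: 4)
  rows 8-15 [x1,x2,x3=001]: 10010101  (ones: 4)
  rows 16-23 [x1,x2,x3=010]: 10010101  (ones: 4)
  rows 24-31 [x1,x2,x3=011]: 10010101  (ones: 4)
  rows 32-39 [x1,x2,x3=100]: 10011001  (ones: 4)
  rows 40-47 [x1,x2,x3=101]: 10011001  (ones: 4)
  rows 48-55 [x1,x2,x3=110]: 10011001  (ones: 4)
  rows 56-63 [x1,x2,x3=111]: 10011001  (ones: 4)
Count of 1-rows = 4+4+4+4+4+4+4+4 = 32

32


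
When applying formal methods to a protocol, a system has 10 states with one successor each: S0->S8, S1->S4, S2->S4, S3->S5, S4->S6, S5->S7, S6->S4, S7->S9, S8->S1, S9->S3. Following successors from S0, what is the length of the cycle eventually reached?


Trace from S0 until a state repeats:
  S0 -> S8 -> S1 -> S4 -> S6 -> S4
S4 first seen at step 3, revisited at step 5.
Cycle length = 5 - 3 = 2

2


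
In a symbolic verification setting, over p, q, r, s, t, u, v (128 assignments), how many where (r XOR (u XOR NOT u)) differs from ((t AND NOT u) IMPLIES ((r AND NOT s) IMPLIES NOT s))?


F1 = (r XOR (u XOR NOT u))
F2 = ((t AND NOT u) IMPLIES ((r AND NOT s) IMPLIES NOT s))
Evaluate both on each of 128 rows (bits = p,q,r,s,t,u,v):
  row 0 [0000000]: F1=1 F2=1 -> 0
  row 1 [0000001]: F1=1 F2=1 -> 0
  row 2 [0000010]: F1=1 F2=1 -> 0
  row 3 [0000011]: F1=1 F2=1 -> 0
  row 4 [0000100]: F1=1 F2=1 -> 0
  (every remaining row is evaluated the same way; all 128 results are listed next)
Full result column, 8 rows per line (p,q,r,s fixed per line; t,u,v runs 000..111 left to right):
  rows 0-7 [p,q,r,s=0000]: 00000000  (ones: 0)
  rows 8-15 [p,q,r,s=0001]: 00000000  (ones: 0)
  rows 16-23 [p,q,r,s=0010]: 11111111  (ones: 8)
  rows 24-31 [p,q,r,s=0011]: 11111111  (ones: 8)
  rows 32-39 [p,q,r,s=0100]: 00000000  (ones: 0)
  rows 40-47 [p,q,r,s=0101]: 00000000  (ones: 0)
  rows 48-55 [p,q,r,s=0110]: 11111111  (ones: 8)
  rows 56-63 [p,q,r,s=0111]: 11111111  (ones: 8)
  rows 64-71 [p,q,r,s=1000]: 00000000  (ones: 0)
  rows 72-79 [p,q,r,s=1001]: 00000000  (ones: 0)
  rows 80-87 [p,q,r,s=1010]: 11111111  (ones: 8)
  rows 88-95 [p,q,r,s=1011]: 11111111  (ones: 8)
  rows 96-103 [p,q,r,s=1100]: 00000000  (ones: 0)
  rows 104-111 [p,q,r,s=1101]: 00000000  (ones: 0)
  rows 112-119 [p,q,r,s=1110]: 11111111  (ones: 8)
  rows 120-127 [p,q,r,s=1111]: 11111111  (ones: 8)
Disagreements = 0+0+8+8+0+0+8+8+0+0+8+8+0+0+8+8 = 64

64


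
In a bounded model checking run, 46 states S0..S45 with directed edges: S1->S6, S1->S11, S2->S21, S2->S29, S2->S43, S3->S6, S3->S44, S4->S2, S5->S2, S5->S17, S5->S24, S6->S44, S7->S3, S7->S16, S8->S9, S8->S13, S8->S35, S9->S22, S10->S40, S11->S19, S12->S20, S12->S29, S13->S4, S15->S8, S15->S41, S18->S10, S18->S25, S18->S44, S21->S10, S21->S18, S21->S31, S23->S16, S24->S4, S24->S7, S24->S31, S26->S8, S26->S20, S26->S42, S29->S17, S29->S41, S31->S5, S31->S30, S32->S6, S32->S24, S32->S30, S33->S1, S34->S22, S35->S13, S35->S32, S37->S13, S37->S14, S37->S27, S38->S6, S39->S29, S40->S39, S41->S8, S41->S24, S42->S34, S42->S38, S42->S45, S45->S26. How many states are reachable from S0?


BFS from S0:
  layer 0: {S0}
Reachable set: {S0}
Count = 1

1


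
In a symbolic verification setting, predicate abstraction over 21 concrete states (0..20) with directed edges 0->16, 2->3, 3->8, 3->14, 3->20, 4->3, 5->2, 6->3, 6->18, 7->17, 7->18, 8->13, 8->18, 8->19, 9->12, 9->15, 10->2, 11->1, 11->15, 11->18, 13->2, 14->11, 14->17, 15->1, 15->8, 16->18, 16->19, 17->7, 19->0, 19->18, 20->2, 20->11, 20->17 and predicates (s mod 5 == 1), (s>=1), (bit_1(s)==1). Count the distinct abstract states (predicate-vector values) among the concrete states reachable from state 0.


BFS from 0:
Concrete reachable: {0, 16, 18, 19}
Abstract via predicates (s mod 5 == 1), (s>=1), (bit_1(s)==1):
  (0,0,0) <- {0}
  (0,1,1) <- {18, 19}
  (1,1,0) <- {16}
Distinct abstract states = 3

3


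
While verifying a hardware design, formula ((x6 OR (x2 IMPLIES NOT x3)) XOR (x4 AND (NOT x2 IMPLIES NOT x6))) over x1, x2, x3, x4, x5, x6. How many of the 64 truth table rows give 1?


Formula: ((x6 OR (x2 IMPLIES NOT x3)) XOR (x4 AND (NOT x2 IMPLIES NOT x6))) over 6 vars (64 rows)
Evaluate each row (x1, x2, x3, x4, x5, x6 as bits, MSB first):
  row 0 [000000]: ((0 OR (0 IMPLIES NOT 0)) XOR (0 AND (NOT 0 IMPLIES NOT 0))) -> 1
  row 1 [000001]: ((1 OR (0 IMPLIES NOT 0)) XOR (0 AND (NOT 0 IMPLIES NOT 1))) -> 1
  row 2 [000010]: ((0 OR (0 IMPLIES NOT 0)) XOR (0 AND (NOT 0 IMPLIES NOT 0))) -> 1
  row 3 [000011]: ((1 OR (0 IMPLIES NOT 0)) XOR (0 AND (NOT 0 IMPLIES NOT 1))) -> 1
  row 4 [000100]: ((0 OR (0 IMPLIES NOT 0)) XOR (1 AND (NOT 0 IMPLIES NOT 0))) -> 0
  (every remaining row is evaluated the same way; all 64 results are listed next)
Full result column, 8 rows per line (x1,x2,x3 fixed per line; x4,x5,x6 runs 000..111 left to right):
  rows 0-7 [x1,x2,x3=000]: 11110101  (ones: 6)
  rows 8-15 [x1,x2,x3=001]: 11110101  (ones: 6)
  rows 16-23 [x1,x2,x3=010]: 11110000  (ones: 4)
  rows 24-31 [x1,x2,x3=011]: 01011010  (ones: 4)
  rows 32-39 [x1,x2,x3=100]: 11110101  (ones: 6)
  rows 40-47 [x1,x2,x3=101]: 11110101  (ones: 6)
  rows 48-55 [x1,x2,x3=110]: 11110000  (ones: 4)
  rows 56-63 [x1,x2,x3=111]: 01011010  (ones: 4)
Count of 1-rows = 6+6+4+4+6+6+4+4 = 40

40


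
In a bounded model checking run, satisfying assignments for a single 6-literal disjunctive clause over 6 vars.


Step 1: Total=2^6=64
Step 2: Unsat when all 6 false: 2^0=1
Step 3: Sat=64-1=63

63


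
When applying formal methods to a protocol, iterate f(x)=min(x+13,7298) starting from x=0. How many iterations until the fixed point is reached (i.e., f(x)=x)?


Step 1: x=0, cap=7298, increment=13
Step 2: x grows by 13 each step until capped at 7298; fixed point is x=7298
Step 3: iterations = ceil(7298/13) = 562

562


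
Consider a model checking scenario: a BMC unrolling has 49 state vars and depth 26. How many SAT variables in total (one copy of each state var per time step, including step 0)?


BMC unrolls to depth k, creating one copy of each state var for steps 0..k.
Step count = 26 + 1 = 27 (steps 0 through 26)
Vars per step = 49
Total = 49 * 27 = 1323

1323


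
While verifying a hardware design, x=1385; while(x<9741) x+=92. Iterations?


Step 1: x goes from 1385 toward 9741 by 92; the body runs while x<9741, so iterations = ceil((bound-start)/step)
Step 2: Distance=8356
Step 3: ceil(8356/92)=91

91


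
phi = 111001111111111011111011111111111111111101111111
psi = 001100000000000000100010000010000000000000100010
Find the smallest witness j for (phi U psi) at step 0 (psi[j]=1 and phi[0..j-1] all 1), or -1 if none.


(phi U psi) at 0: need smallest j with psi[j]=1 and phi[i]=1 for all i in [0,j).
Scan from step 0:
  step 0: phi=1, psi=0 -> continue
  step 1: phi=1, psi=0 -> continue
  step 2: psi=1 and phi held for [0,2) -> witness found
Witness step = 2

2


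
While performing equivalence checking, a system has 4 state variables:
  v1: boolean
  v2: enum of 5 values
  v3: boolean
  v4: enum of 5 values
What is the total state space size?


State space = product of domain sizes of all variables.
Domain sizes:
  v1 (boolean): 2
  v2 (enum of 5 values): 5
  v3 (boolean): 2
  v4 (enum of 5 values): 5
Product = 2 * 5 * 2 * 5 = 100

100


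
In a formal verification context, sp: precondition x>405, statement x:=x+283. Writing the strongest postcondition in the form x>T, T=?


Formula: sp(P, x:=E) = exists old_x. (x = E[old_x/x]) AND P[old_x/x] (old_x is the value of x before the assignment; eliminate old_x by solving x = E[old_x/x] for old_x)
Step 1: Precondition P: x>405, i.e. old_x > 405
Step 2: Assignment gives x = old_x + 283, so old_x = x - 283
Step 3: Substitute into P: x - 283 > 405
Step 4: Simplify: x > 405+283 = 688

688


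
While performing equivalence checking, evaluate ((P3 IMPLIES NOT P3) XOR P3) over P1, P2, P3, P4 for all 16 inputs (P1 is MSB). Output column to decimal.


Formula: ((P3 IMPLIES NOT P3) XOR P3) over P1, P2, P3, P4 (16 rows)
Evaluate each row (bits = P1,P2,P3,P4, MSB first):
  row 0 [0000]: ((0 IMPLIES NOT 0) XOR 0) -> 1
  row 1 [0001]: ((0 IMPLIES NOT 0) XOR 0) -> 1
  row 2 [0010]: ((1 IMPLIES NOT 1) XOR 1) -> 1
  row 3 [0011]: ((1 IMPLIES NOT 1) XOR 1) -> 1
  row 4 [0100]: ((0 IMPLIES NOT 0) XOR 0) -> 1
  row 5 [0101]: ((0 IMPLIES NOT 0) XOR 0) -> 1
  row 6 [0110]: ((1 IMPLIES NOT 1) XOR 1) -> 1
  row 7 [0111]: ((1 IMPLIES NOT 1) XOR 1) -> 1
  row 8 [1000]: ((0 IMPLIES NOT 0) XOR 0) -> 1
  row 9 [1001]: ((0 IMPLIES NOT 0) XOR 0) -> 1
  row 10 [1010]: ((1 IMPLIES NOT 1) XOR 1) -> 1
  row 11 [1011]: ((1 IMPLIES NOT 1) XOR 1) -> 1
  row 12 [1100]: ((0 IMPLIES NOT 0) XOR 0) -> 1
  row 13 [1101]: ((0 IMPLIES NOT 0) XOR 0) -> 1
  row 14 [1110]: ((1 IMPLIES NOT 1) XOR 1) -> 1
  row 15 [1111]: ((1 IMPLIES NOT 1) XOR 1) -> 1
Full result column, 4 rows per line (P1,P2 fixed per line; P3,P4 runs 00..11 left to right):
  rows 0-3 [P1,P2=00]: 1111  = hex F
  rows 4-7 [P1,P2=01]: 1111  = hex F
  rows 8-11 [P1,P2=10]: 1111  = hex F
  rows 12-15 [P1,P2=11]: 1111  = hex F
Output column (row 0 .. row 15) = 1111111111111111
Output column grouped in 4s = 1111 1111 1111 1111 = 0xFFFF
Convert to decimal digit by digit (value = value*16 + digit):
  F -> 15
  15*16 + 15 (F) = 255
  255*16 + 15 (F) = 4095
  4095*16 + 15 (F) = 65535
Decimal = 65535

65535


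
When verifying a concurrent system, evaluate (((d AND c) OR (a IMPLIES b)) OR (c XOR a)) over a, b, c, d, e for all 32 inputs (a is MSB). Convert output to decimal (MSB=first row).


Formula: (((d AND c) OR (a IMPLIES b)) OR (c XOR a)) over a, b, c, d, e (32 rows)
Evaluate each row (bits = a,b,c,d,e, MSB first):
  row 0 [00000]: (((0 AND 0) OR (0 IMPLIES 0)) OR (0 XOR 0)) -> 1
  row 1 [00001]: (((0 AND 0) OR (0 IMPLIES 0)) OR (0 XOR 0)) -> 1
  row 2 [00010]: (((1 AND 0) OR (0 IMPLIES 0)) OR (0 XOR 0)) -> 1
  row 3 [00011]: (((1 AND 0) OR (0 IMPLIES 0)) OR (0 XOR 0)) -> 1
  row 4 [00100]: (((0 AND 1) OR (0 IMPLIES 0)) OR (1 XOR 0)) -> 1
  row 5 [00101]: (((0 AND 1) OR (0 IMPLIES 0)) OR (1 XOR 0)) -> 1
  row 6 [00110]: (((1 AND 1) OR (0 IMPLIES 0)) OR (1 XOR 0)) -> 1
  row 7 [00111]: (((1 AND 1) OR (0 IMPLIES 0)) OR (1 XOR 0)) -> 1
  row 8 [01000]: (((0 AND 0) OR (0 IMPLIES 1)) OR (0 XOR 0)) -> 1
  row 9 [01001]: (((0 AND 0) OR (0 IMPLIES 1)) OR (0 XOR 0)) -> 1
  row 10 [01010]: (((1 AND 0) OR (0 IMPLIES 1)) OR (0 XOR 0)) -> 1
  row 11 [01011]: (((1 AND 0) OR (0 IMPLIES 1)) OR (0 XOR 0)) -> 1
  row 12 [01100]: (((0 AND 1) OR (0 IMPLIES 1)) OR (1 XOR 0)) -> 1
  row 13 [01101]: (((0 AND 1) OR (0 IMPLIES 1)) OR (1 XOR 0)) -> 1
  row 14 [01110]: (((1 AND 1) OR (0 IMPLIES 1)) OR (1 XOR 0)) -> 1
  row 15 [01111]: (((1 AND 1) OR (0 IMPLIES 1)) OR (1 XOR 0)) -> 1
  row 16 [10000]: (((0 AND 0) OR (1 IMPLIES 0)) OR (0 XOR 1)) -> 1
  row 17 [10001]: (((0 AND 0) OR (1 IMPLIES 0)) OR (0 XOR 1)) -> 1
  row 18 [10010]: (((1 AND 0) OR (1 IMPLIES 0)) OR (0 XOR 1)) -> 1
  row 19 [10011]: (((1 AND 0) OR (1 IMPLIES 0)) OR (0 XOR 1)) -> 1
  row 20 [10100]: (((0 AND 1) OR (1 IMPLIES 0)) OR (1 XOR 1)) -> 0
  row 21 [10101]: (((0 AND 1) OR (1 IMPLIES 0)) OR (1 XOR 1)) -> 0
  row 22 [10110]: (((1 AND 1) OR (1 IMPLIES 0)) OR (1 XOR 1)) -> 1
  row 23 [10111]: (((1 AND 1) OR (1 IMPLIES 0)) OR (1 XOR 1)) -> 1
  row 24 [11000]: (((0 AND 0) OR (1 IMPLIES 1)) OR (0 XOR 1)) -> 1
  row 25 [11001]: (((0 AND 0) OR (1 IMPLIES 1)) OR (0 XOR 1)) -> 1
  row 26 [11010]: (((1 AND 0) OR (1 IMPLIES 1)) OR (0 XOR 1)) -> 1
  row 27 [11011]: (((1 AND 0) OR (1 IMPLIES 1)) OR (0 XOR 1)) -> 1
  row 28 [11100]: (((0 AND 1) OR (1 IMPLIES 1)) OR (1 XOR 1)) -> 1
  row 29 [11101]: (((0 AND 1) OR (1 IMPLIES 1)) OR (1 XOR 1)) -> 1
  row 30 [11110]: (((1 AND 1) OR (1 IMPLIES 1)) OR (1 XOR 1)) -> 1
  row 31 [11111]: (((1 AND 1) OR (1 IMPLIES 1)) OR (1 XOR 1)) -> 1
Full result column, 4 rows per line (a,b,c fixed per line; d,e runs 00..11 left to right):
  rows 0-3 [a,b,c=000]: 1111  = hex F
  rows 4-7 [a,b,c=001]: 1111  = hex F
  rows 8-11 [a,b,c=010]: 1111  = hex F
  rows 12-15 [a,b,c=011]: 1111  = hex F
  rows 16-19 [a,b,c=100]: 1111  = hex F
  rows 20-23 [a,b,c=101]: 0011  = hex 3
  rows 24-27 [a,b,c=110]: 1111  = hex F
  rows 28-31 [a,b,c=111]: 1111  = hex F
Output column (row 0 .. row 31) = 11111111111111111111001111111111
Output column grouped in 4s = 1111 1111 1111 1111 1111 0011 1111 1111 = 0xFFFFF3FF
Convert to decimal digit by digit (value = value*16 + digit):
  F -> 15
  15*16 + 15 (F) = 255
  255*16 + 15 (F) = 4095
  4095*16 + 15 (F) = 65535
  65535*16 + 15 (F) = 1048575
  1048575*16 + 3 = 16777203
  16777203*16 + 15 (F) = 268435263
  268435263*16 + 15 (F) = 4294964223
Decimal = 4294964223

4294964223


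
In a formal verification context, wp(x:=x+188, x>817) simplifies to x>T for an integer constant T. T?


Formula: wp(x:=E, P) = P[E/x] (substitute E for x in postcondition)
Step 1: Postcondition: x>817
Step 2: Substitute x+188 for x: x+188>817
Step 3: Solve for x: x > 817-188 = 629

629


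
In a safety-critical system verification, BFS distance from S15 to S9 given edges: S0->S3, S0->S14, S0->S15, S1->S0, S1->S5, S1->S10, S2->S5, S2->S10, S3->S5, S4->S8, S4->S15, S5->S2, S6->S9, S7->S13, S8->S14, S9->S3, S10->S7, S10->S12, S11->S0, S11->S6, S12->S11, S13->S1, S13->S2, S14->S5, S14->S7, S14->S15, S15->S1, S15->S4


BFS layer-by-layer from S15:
  dist 0: {S15}
  dist 1: {S1, S4}
  dist 2: {S0, S5, S8, S10}
  dist 3: {S2, S3, S7, S12, S14}
  dist 4: {S11, S13}
  dist 5: {S6}
  dist 6: {S9}
  -> S9 reached at distance 6
Shortest path length = 6

6


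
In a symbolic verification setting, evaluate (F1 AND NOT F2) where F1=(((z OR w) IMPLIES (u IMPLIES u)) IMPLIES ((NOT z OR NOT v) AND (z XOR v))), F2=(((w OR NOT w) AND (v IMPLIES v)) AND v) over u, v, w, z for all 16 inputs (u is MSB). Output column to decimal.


F1 = (((z OR w) IMPLIES (u IMPLIES u)) IMPLIES ((NOT z OR NOT v) AND (z XOR v)))
F2 = (((w OR NOT w) AND (v IMPLIES v)) AND v)
Counterexample to F1=>F2 is where F1=1 and F2=0.
Evaluate each row (bits = u,v,w,z, MSB first):
  row 0 [0000]: F1=0 F2=0 -> F1&~F2 -> 0
  row 1 [0001]: F1=1 F2=0 -> F1&~F2 -> 1
  row 2 [0010]: F1=0 F2=0 -> F1&~F2 -> 0
  row 3 [0011]: F1=1 F2=0 -> F1&~F2 -> 1
  row 4 [0100]: F1=1 F2=1 -> F1&~F2 -> 0
  row 5 [0101]: F1=0 F2=1 -> F1&~F2 -> 0
  row 6 [0110]: F1=1 F2=1 -> F1&~F2 -> 0
  row 7 [0111]: F1=0 F2=1 -> F1&~F2 -> 0
  row 8 [1000]: F1=0 F2=0 -> F1&~F2 -> 0
  row 9 [1001]: F1=1 F2=0 -> F1&~F2 -> 1
  row 10 [1010]: F1=0 F2=0 -> F1&~F2 -> 0
  row 11 [1011]: F1=1 F2=0 -> F1&~F2 -> 1
  row 12 [1100]: F1=1 F2=1 -> F1&~F2 -> 0
  row 13 [1101]: F1=0 F2=1 -> F1&~F2 -> 0
  row 14 [1110]: F1=1 F2=1 -> F1&~F2 -> 0
  row 15 [1111]: F1=0 F2=1 -> F1&~F2 -> 0
Full result column, 4 rows per line (u,v fixed per line; w,z runs 00..11 left to right):
  rows 0-3 [u,v=00]: 0101  = hex 5
  rows 4-7 [u,v=01]: 0000  = hex 0
  rows 8-11 [u,v=10]: 0101  = hex 5
  rows 12-15 [u,v=11]: 0000  = hex 0
Counterexample vector (row 0 .. row 15) = 0101000001010000
Output column grouped in 4s = 0101 0000 0101 0000 = 0x5050
Convert to decimal digit by digit (value = value*16 + digit):
  5 -> 5
  5*16 + 0 = 80
  80*16 + 5 = 1285
  1285*16 + 0 = 20560
Decimal = 20560

20560
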